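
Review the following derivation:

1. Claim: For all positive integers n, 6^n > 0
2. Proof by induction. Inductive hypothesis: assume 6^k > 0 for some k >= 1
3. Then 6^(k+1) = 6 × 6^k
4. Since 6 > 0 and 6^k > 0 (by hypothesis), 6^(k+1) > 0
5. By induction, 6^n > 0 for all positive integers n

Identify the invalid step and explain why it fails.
Step 5: By induction, 6^n > 0 for all positive integers n

Step 5 concludes the proof by induction, but no base case was ever established. A valid induction proof requires: (1) a base case proving 6^1 > 0, and (2) an inductive step showing IF 6^k > 0 THEN 6^(k+1) > 0. Steps 2-4 correctly establish the inductive step, but without the base case the conclusion in step 5 does not follow.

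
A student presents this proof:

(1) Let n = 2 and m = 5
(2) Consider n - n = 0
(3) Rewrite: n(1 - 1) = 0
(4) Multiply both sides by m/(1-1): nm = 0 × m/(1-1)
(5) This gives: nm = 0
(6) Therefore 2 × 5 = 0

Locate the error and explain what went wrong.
Step 4: Multiply both sides by m/(1-1): nm = 0 × m/(1-1)

Step 4 multiplies both sides by m/(1-1). However, 1-1 = 0, so this is multiplication by m/0, which is undefined. We cannot multiply by an undefined expression.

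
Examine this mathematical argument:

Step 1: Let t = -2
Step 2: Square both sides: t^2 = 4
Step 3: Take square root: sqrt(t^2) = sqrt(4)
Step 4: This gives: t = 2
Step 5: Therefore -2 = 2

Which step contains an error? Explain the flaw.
Step 4: This gives: t = 2

Step 4 incorrectly states that sqrt(t^2) = t. The correct identity is sqrt(t^2) = |t|. Since t = -2 < 0, we have sqrt(t^2) = |-2| = 2, not t = -2.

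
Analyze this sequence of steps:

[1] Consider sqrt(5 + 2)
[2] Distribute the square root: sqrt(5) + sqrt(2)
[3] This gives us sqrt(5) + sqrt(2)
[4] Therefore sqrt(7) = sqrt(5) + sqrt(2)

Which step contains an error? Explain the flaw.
Step 2: Distribute the square root: sqrt(5) + sqrt(2)

Step 2 incorrectly 'distributes' the square root over addition. The square root function does not distribute: sqrt(a + b) ≠ sqrt(a) + sqrt(b). In fact, sqrt(5 + 2) = sqrt(7) ≈ 2.6458, while sqrt(5) + sqrt(2) ≈ 3.6503.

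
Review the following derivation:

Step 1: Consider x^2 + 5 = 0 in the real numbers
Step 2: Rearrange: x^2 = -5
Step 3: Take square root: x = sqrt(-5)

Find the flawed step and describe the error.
Step 3: Take square root: x = sqrt(-5)

Step 3 takes the square root of -5, which is negative. In the real number system, the square root of a negative number is undefined. The equation x^2 + 5 = 0 has no real solutions. Square roots of negative numbers only exist in the complex numbers.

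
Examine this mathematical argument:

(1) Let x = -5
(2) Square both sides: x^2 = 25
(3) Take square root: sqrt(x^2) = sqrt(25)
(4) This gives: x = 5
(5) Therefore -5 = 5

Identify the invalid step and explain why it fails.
Step 4: This gives: x = 5

Step 4 incorrectly states that sqrt(x^2) = x. The correct identity is sqrt(x^2) = |x|. Since x = -5 < 0, we have sqrt(x^2) = |-5| = 5, not x = -5.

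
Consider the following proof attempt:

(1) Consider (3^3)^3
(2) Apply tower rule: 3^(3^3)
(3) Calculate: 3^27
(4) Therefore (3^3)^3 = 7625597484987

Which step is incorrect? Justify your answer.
Step 2: Apply tower rule: 3^(3^3)

Step 2 incorrectly states that (a^b)^c = a^(b^c). The correct rule is (a^b)^c = a^(b×c). The actual value is (3^3)^3 = 3^9 = 19683, not 3^27 = 7625597484987.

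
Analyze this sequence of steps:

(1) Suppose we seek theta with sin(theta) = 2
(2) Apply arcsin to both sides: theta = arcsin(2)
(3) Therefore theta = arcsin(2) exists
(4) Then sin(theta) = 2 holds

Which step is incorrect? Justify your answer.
Step 2: Apply arcsin to both sides: theta = arcsin(2)

Step 2 applies arcsin to 2. However, arcsin(x) is only defined for x in [-1, 1] because sin(theta) can only produce values in that range. Since |2| > 1, arcsin(2) is undefined. There is no angle whose sine equals 2.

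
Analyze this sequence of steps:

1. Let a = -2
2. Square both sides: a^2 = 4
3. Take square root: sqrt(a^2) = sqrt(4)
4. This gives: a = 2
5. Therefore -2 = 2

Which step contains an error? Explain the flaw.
Step 4: This gives: a = 2

Step 4 incorrectly states that sqrt(a^2) = a. The correct identity is sqrt(a^2) = |a|. Since a = -2 < 0, we have sqrt(a^2) = |-2| = 2, not a = -2.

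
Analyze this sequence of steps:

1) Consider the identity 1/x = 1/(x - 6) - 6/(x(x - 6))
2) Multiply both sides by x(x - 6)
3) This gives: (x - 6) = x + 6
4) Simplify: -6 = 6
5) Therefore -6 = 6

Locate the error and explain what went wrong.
Step 3: This gives: (x - 6) = x + 6

Step 3 makes a sign error when clearing denominators. Multiplying -6/(x(x - 6)) by x(x - 6) gives -6, not +6. The correct result is (x - 6) = x - 6, which is trivially true, not (x - 6) = x + 6. (Step 1 is a valid identity: 1/(x - 6) - 6/(x(x - 6)) = (x - 6)/(x(x - 6)) = 1/x.)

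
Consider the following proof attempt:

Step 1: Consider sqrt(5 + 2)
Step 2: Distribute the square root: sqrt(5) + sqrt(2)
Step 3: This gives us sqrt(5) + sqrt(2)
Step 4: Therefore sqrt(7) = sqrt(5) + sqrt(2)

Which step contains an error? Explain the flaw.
Step 2: Distribute the square root: sqrt(5) + sqrt(2)

Step 2 incorrectly 'distributes' the square root over addition. The square root function does not distribute: sqrt(a + b) ≠ sqrt(a) + sqrt(b). In fact, sqrt(5 + 2) = sqrt(7) ≈ 2.6458, while sqrt(5) + sqrt(2) ≈ 3.6503.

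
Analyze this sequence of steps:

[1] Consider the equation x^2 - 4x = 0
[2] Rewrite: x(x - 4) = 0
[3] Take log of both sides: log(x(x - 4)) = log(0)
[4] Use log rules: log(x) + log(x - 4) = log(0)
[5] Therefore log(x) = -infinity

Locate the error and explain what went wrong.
Step 3: Take log of both sides: log(x(x - 4)) = log(0)

Step 3 takes the logarithm of both sides, resulting in log(0) on the right side. The logarithm is only defined for positive numbers; log(0) is undefined (approaches negative infinity). This operation is invalid.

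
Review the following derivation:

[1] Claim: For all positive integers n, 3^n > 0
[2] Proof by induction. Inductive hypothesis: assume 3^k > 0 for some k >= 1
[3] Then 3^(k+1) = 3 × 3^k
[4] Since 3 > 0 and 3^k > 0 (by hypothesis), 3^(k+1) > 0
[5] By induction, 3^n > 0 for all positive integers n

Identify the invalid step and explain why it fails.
Step 5: By induction, 3^n > 0 for all positive integers n

Step 5 concludes the proof by induction, but no base case was ever established. A valid induction proof requires: (1) a base case proving 3^1 > 0, and (2) an inductive step showing IF 3^k > 0 THEN 3^(k+1) > 0. Steps 2-4 correctly establish the inductive step, but without the base case the conclusion in step 5 does not follow.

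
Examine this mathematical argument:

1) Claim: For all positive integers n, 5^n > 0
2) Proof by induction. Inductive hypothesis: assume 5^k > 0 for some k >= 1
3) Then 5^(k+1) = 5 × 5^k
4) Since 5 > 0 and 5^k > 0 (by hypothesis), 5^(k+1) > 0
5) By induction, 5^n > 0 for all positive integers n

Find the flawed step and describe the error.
Step 5: By induction, 5^n > 0 for all positive integers n

Step 5 concludes the proof by induction, but no base case was ever established. A valid induction proof requires: (1) a base case proving 5^1 > 0, and (2) an inductive step showing IF 5^k > 0 THEN 5^(k+1) > 0. Steps 2-4 correctly establish the inductive step, but without the base case the conclusion in step 5 does not follow.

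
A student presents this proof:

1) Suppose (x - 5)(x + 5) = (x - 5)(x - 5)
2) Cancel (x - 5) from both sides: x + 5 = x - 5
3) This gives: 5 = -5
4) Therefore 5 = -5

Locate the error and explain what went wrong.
Step 2: Cancel (x - 5) from both sides: x + 5 = x - 5

Step 2 cancels (x - 5) from both sides. This is only valid if (x - 5) ≠ 0, i.e., x ≠ 5. When x = 5, both sides equal zero regardless of the other factors. The correct approach requires considering x = 5 as a separate case.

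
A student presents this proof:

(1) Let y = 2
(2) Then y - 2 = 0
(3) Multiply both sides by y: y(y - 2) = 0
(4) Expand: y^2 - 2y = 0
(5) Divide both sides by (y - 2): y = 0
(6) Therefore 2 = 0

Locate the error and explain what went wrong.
Step 5: Divide both sides by (y - 2): y = 0

Step 5 divides both sides by (y - 2). However, since y = 2, we have (y - 2) = 0. Division by zero is undefined, making this step invalid.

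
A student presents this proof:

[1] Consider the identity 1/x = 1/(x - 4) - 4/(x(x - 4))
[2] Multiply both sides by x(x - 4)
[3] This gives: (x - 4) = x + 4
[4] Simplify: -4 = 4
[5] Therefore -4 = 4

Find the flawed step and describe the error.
Step 3: This gives: (x - 4) = x + 4

Step 3 makes a sign error when clearing denominators. Multiplying -4/(x(x - 4)) by x(x - 4) gives -4, not +4. The correct result is (x - 4) = x - 4, which is trivially true, not (x - 4) = x + 4. (Step 1 is a valid identity: 1/(x - 4) - 4/(x(x - 4)) = (x - 4)/(x(x - 4)) = 1/x.)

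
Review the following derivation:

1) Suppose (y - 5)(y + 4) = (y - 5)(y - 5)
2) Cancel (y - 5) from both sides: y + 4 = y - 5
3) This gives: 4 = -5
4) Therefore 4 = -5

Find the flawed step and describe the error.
Step 2: Cancel (y - 5) from both sides: y + 4 = y - 5

Step 2 cancels (y - 5) from both sides. This is only valid if (y - 5) ≠ 0, i.e., y ≠ 5. When y = 5, both sides equal zero regardless of the other factors. The correct approach requires considering y = 5 as a separate case.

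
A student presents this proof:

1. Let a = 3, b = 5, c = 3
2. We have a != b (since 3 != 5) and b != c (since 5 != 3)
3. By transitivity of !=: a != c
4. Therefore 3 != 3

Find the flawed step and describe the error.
Step 3: By transitivity of !=: a != c

Step 3 incorrectly applies transitivity to the '!=' relation. Transitivity states: if a R b and b R c, then a R c. However, '!=' is not transitive. Counterexample: 3 != 5 and 5 != 3, but 3 = 3 (both equal 3). Transitivity holds for relations like <, <=, =, but not for !=.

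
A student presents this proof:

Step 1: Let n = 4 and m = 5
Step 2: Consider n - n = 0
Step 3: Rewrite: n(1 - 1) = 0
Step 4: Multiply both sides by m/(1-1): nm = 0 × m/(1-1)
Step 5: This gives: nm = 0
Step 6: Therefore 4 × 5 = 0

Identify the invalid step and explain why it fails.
Step 4: Multiply both sides by m/(1-1): nm = 0 × m/(1-1)

Step 4 multiplies both sides by m/(1-1). However, 1-1 = 0, so this is multiplication by m/0, which is undefined. We cannot multiply by an undefined expression.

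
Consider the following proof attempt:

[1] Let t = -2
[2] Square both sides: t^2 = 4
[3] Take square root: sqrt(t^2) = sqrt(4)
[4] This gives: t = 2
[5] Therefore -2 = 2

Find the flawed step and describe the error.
Step 4: This gives: t = 2

Step 4 incorrectly states that sqrt(t^2) = t. The correct identity is sqrt(t^2) = |t|. Since t = -2 < 0, we have sqrt(t^2) = |-2| = 2, not t = -2.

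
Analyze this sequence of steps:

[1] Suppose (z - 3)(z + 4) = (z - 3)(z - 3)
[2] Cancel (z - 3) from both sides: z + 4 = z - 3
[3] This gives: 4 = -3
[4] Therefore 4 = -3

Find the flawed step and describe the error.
Step 2: Cancel (z - 3) from both sides: z + 4 = z - 3

Step 2 cancels (z - 3) from both sides. This is only valid if (z - 3) ≠ 0, i.e., z ≠ 3. When z = 3, both sides equal zero regardless of the other factors. The correct approach requires considering z = 3 as a separate case.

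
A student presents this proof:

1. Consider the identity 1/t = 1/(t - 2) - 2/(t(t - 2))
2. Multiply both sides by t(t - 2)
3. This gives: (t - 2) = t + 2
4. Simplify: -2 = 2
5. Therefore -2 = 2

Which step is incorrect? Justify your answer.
Step 3: This gives: (t - 2) = t + 2

Step 3 makes a sign error when clearing denominators. Multiplying -2/(t(t - 2)) by t(t - 2) gives -2, not +2. The correct result is (t - 2) = t - 2, which is trivially true, not (t - 2) = t + 2. (Step 1 is a valid identity: 1/(t - 2) - 2/(t(t - 2)) = (t - 2)/(t(t - 2)) = 1/t.)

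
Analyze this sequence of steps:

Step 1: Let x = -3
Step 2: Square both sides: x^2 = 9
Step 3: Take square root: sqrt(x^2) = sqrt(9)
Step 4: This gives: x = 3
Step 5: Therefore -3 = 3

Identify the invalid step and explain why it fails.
Step 4: This gives: x = 3

Step 4 incorrectly states that sqrt(x^2) = x. The correct identity is sqrt(x^2) = |x|. Since x = -3 < 0, we have sqrt(x^2) = |-3| = 3, not x = -3.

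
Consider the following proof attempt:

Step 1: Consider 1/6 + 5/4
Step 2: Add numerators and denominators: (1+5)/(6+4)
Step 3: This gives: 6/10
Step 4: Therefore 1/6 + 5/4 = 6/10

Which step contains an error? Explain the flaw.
Step 2: Add numerators and denominators: (1+5)/(6+4)

Step 2 incorrectly adds fractions by separately adding numerators and denominators. This is wrong. The correct method requires a common denominator: 1/6 + 5/4 = (1×4 + 5×6)/(6×4) = 34/24 = 17/12. The method used gives 6/10, which is different.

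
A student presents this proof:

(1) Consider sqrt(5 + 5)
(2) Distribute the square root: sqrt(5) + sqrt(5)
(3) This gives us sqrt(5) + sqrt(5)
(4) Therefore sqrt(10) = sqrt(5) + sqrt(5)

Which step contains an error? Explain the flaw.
Step 2: Distribute the square root: sqrt(5) + sqrt(5)

Step 2 incorrectly 'distributes' the square root over addition. The square root function does not distribute: sqrt(a + b) ≠ sqrt(a) + sqrt(b). In fact, sqrt(5 + 5) = sqrt(10) ≈ 3.1623, while sqrt(5) + sqrt(5) ≈ 4.4721.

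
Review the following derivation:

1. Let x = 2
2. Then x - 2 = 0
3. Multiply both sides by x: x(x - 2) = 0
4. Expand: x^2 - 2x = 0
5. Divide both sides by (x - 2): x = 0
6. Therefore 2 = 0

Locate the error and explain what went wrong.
Step 5: Divide both sides by (x - 2): x = 0

Step 5 divides both sides by (x - 2). However, since x = 2, we have (x - 2) = 0. Division by zero is undefined, making this step invalid.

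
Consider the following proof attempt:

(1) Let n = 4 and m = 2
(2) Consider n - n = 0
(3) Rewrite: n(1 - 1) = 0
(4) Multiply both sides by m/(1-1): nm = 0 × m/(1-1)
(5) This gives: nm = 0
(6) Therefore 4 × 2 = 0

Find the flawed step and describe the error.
Step 4: Multiply both sides by m/(1-1): nm = 0 × m/(1-1)

Step 4 multiplies both sides by m/(1-1). However, 1-1 = 0, so this is multiplication by m/0, which is undefined. We cannot multiply by an undefined expression.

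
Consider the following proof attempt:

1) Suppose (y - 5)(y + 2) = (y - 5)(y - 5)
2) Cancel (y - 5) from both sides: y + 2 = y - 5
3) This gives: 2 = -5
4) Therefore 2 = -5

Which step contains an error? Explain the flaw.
Step 2: Cancel (y - 5) from both sides: y + 2 = y - 5

Step 2 cancels (y - 5) from both sides. This is only valid if (y - 5) ≠ 0, i.e., y ≠ 5. When y = 5, both sides equal zero regardless of the other factors. The correct approach requires considering y = 5 as a separate case.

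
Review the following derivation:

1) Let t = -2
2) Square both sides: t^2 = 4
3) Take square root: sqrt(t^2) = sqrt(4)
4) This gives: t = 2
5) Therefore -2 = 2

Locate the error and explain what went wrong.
Step 4: This gives: t = 2

Step 4 incorrectly states that sqrt(t^2) = t. The correct identity is sqrt(t^2) = |t|. Since t = -2 < 0, we have sqrt(t^2) = |-2| = 2, not t = -2.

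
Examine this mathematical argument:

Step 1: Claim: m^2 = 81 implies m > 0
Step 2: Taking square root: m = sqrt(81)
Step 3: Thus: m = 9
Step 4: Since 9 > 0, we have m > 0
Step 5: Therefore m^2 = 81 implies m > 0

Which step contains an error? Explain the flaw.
Step 2: Taking square root: m = sqrt(81)

Step 2 takes the square root and assumes the positive root only. The equation m^2 = 81 actually has two solutions: m = 9 and m = -9. The proof silently assumes m > 0 without justification, then uses this assumption to conclude m > 0, which is circular. The counterexample m = -9 shows the claim is false.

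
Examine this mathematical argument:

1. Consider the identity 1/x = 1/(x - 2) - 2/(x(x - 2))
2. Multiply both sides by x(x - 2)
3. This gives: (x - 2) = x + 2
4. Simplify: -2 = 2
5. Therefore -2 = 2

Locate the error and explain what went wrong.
Step 3: This gives: (x - 2) = x + 2

Step 3 makes a sign error when clearing denominators. Multiplying -2/(x(x - 2)) by x(x - 2) gives -2, not +2. The correct result is (x - 2) = x - 2, which is trivially true, not (x - 2) = x + 2. (Step 1 is a valid identity: 1/(x - 2) - 2/(x(x - 2)) = (x - 2)/(x(x - 2)) = 1/x.)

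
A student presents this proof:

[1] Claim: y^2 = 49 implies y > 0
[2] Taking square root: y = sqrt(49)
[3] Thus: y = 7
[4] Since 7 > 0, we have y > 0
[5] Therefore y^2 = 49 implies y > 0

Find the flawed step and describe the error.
Step 2: Taking square root: y = sqrt(49)

Step 2 takes the square root and assumes the positive root only. The equation y^2 = 49 actually has two solutions: y = 7 and y = -7. The proof silently assumes y > 0 without justification, then uses this assumption to conclude y > 0, which is circular. The counterexample y = -7 shows the claim is false.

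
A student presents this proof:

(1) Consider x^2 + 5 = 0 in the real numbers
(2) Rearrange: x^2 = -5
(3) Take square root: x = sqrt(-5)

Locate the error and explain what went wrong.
Step 3: Take square root: x = sqrt(-5)

Step 3 takes the square root of -5, which is negative. In the real number system, the square root of a negative number is undefined. The equation x^2 + 5 = 0 has no real solutions. Square roots of negative numbers only exist in the complex numbers.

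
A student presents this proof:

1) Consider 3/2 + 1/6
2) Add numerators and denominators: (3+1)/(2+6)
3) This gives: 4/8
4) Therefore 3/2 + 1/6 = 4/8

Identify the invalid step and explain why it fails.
Step 2: Add numerators and denominators: (3+1)/(2+6)

Step 2 incorrectly adds fractions by separately adding numerators and denominators. This is wrong. The correct method requires a common denominator: 3/2 + 1/6 = (3×6 + 1×2)/(2×6) = 20/12 = 5/3. The method used gives 4/8, which is different.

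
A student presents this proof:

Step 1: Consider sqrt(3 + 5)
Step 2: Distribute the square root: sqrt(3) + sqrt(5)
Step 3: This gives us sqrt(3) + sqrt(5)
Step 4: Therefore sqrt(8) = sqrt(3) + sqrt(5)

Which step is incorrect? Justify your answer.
Step 2: Distribute the square root: sqrt(3) + sqrt(5)

Step 2 incorrectly 'distributes' the square root over addition. The square root function does not distribute: sqrt(a + b) ≠ sqrt(a) + sqrt(b). In fact, sqrt(3 + 5) = sqrt(8) ≈ 2.8284, while sqrt(3) + sqrt(5) ≈ 3.9681.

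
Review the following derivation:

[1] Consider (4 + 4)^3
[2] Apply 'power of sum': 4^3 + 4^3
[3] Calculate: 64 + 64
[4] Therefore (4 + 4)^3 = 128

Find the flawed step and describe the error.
Step 2: Apply 'power of sum': 4^3 + 4^3

Step 2 incorrectly applies a non-existent rule '(a+b)^n = a^n + b^n'. This is false in general. The correct expansion uses the binomial theorem. The actual value is (4 + 4)^3 = 8^3 = 512, not 128.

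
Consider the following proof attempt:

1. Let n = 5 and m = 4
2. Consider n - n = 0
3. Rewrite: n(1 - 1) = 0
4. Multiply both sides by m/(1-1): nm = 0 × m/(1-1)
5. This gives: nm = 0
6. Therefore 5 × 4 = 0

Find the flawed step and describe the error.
Step 4: Multiply both sides by m/(1-1): nm = 0 × m/(1-1)

Step 4 multiplies both sides by m/(1-1). However, 1-1 = 0, so this is multiplication by m/0, which is undefined. We cannot multiply by an undefined expression.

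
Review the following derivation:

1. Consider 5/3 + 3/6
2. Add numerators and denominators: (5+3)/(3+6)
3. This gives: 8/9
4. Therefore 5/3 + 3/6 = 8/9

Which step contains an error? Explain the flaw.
Step 2: Add numerators and denominators: (5+3)/(3+6)

Step 2 incorrectly adds fractions by separately adding numerators and denominators. This is wrong. The correct method requires a common denominator: 5/3 + 3/6 = (5×6 + 3×3)/(3×6) = 39/18 = 13/6. The method used gives 8/9, which is different.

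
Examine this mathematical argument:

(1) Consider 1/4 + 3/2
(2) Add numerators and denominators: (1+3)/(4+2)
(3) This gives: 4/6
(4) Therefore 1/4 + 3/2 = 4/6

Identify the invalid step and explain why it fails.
Step 2: Add numerators and denominators: (1+3)/(4+2)

Step 2 incorrectly adds fractions by separately adding numerators and denominators. This is wrong. The correct method requires a common denominator: 1/4 + 3/2 = (1×2 + 3×4)/(4×2) = 14/8 = 7/4. The method used gives 4/6, which is different.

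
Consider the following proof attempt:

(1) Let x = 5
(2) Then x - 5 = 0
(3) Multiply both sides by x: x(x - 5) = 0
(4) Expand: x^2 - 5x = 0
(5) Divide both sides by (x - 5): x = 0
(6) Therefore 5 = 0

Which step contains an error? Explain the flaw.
Step 5: Divide both sides by (x - 5): x = 0

Step 5 divides both sides by (x - 5). However, since x = 5, we have (x - 5) = 0. Division by zero is undefined, making this step invalid.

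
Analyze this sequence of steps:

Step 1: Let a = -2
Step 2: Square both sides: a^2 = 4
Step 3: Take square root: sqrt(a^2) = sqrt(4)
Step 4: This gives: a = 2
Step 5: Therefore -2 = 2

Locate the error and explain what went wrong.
Step 4: This gives: a = 2

Step 4 incorrectly states that sqrt(a^2) = a. The correct identity is sqrt(a^2) = |a|. Since a = -2 < 0, we have sqrt(a^2) = |-2| = 2, not a = -2.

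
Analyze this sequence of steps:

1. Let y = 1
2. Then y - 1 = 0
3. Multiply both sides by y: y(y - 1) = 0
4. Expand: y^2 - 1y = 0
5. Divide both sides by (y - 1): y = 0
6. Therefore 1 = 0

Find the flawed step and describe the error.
Step 5: Divide both sides by (y - 1): y = 0

Step 5 divides both sides by (y - 1). However, since y = 1, we have (y - 1) = 0. Division by zero is undefined, making this step invalid.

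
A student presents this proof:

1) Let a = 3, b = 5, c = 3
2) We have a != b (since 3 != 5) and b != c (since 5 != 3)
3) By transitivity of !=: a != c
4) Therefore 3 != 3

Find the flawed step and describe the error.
Step 3: By transitivity of !=: a != c

Step 3 incorrectly applies transitivity to the '!=' relation. Transitivity states: if a R b and b R c, then a R c. However, '!=' is not transitive. Counterexample: 3 != 5 and 5 != 3, but 3 = 3 (both equal 3). Transitivity holds for relations like <, <=, =, but not for !=.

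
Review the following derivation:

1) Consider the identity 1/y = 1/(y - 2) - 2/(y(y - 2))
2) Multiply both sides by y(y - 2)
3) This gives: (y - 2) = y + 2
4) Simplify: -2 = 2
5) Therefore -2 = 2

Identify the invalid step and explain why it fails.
Step 3: This gives: (y - 2) = y + 2

Step 3 makes a sign error when clearing denominators. Multiplying -2/(y(y - 2)) by y(y - 2) gives -2, not +2. The correct result is (y - 2) = y - 2, which is trivially true, not (y - 2) = y + 2. (Step 1 is a valid identity: 1/(y - 2) - 2/(y(y - 2)) = (y - 2)/(y(y - 2)) = 1/y.)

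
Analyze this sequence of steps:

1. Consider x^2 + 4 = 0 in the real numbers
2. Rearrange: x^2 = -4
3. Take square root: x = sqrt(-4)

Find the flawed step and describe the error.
Step 3: Take square root: x = sqrt(-4)

Step 3 takes the square root of -4, which is negative. In the real number system, the square root of a negative number is undefined. The equation x^2 + 4 = 0 has no real solutions. Square roots of negative numbers only exist in the complex numbers.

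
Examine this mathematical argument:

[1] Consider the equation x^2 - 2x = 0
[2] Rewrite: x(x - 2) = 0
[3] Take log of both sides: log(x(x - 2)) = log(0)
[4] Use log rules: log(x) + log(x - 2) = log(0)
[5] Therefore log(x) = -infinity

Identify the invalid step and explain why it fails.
Step 3: Take log of both sides: log(x(x - 2)) = log(0)

Step 3 takes the logarithm of both sides, resulting in log(0) on the right side. The logarithm is only defined for positive numbers; log(0) is undefined (approaches negative infinity). This operation is invalid.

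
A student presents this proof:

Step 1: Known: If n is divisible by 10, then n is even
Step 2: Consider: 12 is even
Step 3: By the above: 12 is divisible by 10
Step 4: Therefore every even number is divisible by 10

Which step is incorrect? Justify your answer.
Step 3: By the above: 12 is divisible by 10

Step 3 commits the fallacy of affirming the consequent. The known fact 'divisible by 10 → even' does NOT imply 'even → divisible by 10'. That would be the converse, which is false. For example, 12 is even but 12 ÷ 10 = 1.20, which is not an integer.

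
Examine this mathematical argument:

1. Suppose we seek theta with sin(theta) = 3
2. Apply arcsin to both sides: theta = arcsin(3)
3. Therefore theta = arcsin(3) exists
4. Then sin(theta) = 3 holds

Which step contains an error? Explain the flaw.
Step 2: Apply arcsin to both sides: theta = arcsin(3)

Step 2 applies arcsin to 3. However, arcsin(x) is only defined for x in [-1, 1] because sin(theta) can only produce values in that range. Since |3| > 1, arcsin(3) is undefined. There is no angle whose sine equals 3.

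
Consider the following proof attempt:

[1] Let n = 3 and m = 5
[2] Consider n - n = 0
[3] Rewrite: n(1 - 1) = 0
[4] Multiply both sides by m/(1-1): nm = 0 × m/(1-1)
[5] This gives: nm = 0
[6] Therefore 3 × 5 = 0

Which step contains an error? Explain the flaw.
Step 4: Multiply both sides by m/(1-1): nm = 0 × m/(1-1)

Step 4 multiplies both sides by m/(1-1). However, 1-1 = 0, so this is multiplication by m/0, which is undefined. We cannot multiply by an undefined expression.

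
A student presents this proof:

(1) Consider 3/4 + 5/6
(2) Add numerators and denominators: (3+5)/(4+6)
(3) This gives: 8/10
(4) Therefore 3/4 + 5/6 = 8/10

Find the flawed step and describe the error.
Step 2: Add numerators and denominators: (3+5)/(4+6)

Step 2 incorrectly adds fractions by separately adding numerators and denominators. This is wrong. The correct method requires a common denominator: 3/4 + 5/6 = (3×6 + 5×4)/(4×6) = 38/24 = 19/12. The method used gives 8/10, which is different.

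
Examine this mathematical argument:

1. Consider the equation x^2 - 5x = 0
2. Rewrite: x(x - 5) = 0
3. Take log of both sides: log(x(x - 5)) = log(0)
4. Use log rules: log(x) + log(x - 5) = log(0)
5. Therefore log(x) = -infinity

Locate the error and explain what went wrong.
Step 3: Take log of both sides: log(x(x - 5)) = log(0)

Step 3 takes the logarithm of both sides, resulting in log(0) on the right side. The logarithm is only defined for positive numbers; log(0) is undefined (approaches negative infinity). This operation is invalid.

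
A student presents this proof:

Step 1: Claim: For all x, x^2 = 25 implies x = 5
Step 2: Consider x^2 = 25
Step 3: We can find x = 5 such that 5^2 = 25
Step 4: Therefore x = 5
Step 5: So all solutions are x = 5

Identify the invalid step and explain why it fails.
Step 4: Therefore x = 5

Step 4 incorrectly concludes that x = 5 is the only solution. The proof shows that x = 5 is A solution (existence), but does not show it is the ONLY solution (uniqueness). In fact, x = -5 is also a solution since (-5)^2 = 25. Finding one solution doesn't prove there are no others.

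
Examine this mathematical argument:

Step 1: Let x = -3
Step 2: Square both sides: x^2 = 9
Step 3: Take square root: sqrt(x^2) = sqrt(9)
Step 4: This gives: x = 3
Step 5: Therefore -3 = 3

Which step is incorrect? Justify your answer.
Step 4: This gives: x = 3

Step 4 incorrectly states that sqrt(x^2) = x. The correct identity is sqrt(x^2) = |x|. Since x = -3 < 0, we have sqrt(x^2) = |-3| = 3, not x = -3.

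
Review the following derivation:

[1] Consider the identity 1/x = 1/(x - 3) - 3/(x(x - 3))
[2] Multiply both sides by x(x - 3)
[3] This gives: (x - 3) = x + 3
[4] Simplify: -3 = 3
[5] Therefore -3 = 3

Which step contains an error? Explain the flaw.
Step 3: This gives: (x - 3) = x + 3

Step 3 makes a sign error when clearing denominators. Multiplying -3/(x(x - 3)) by x(x - 3) gives -3, not +3. The correct result is (x - 3) = x - 3, which is trivially true, not (x - 3) = x + 3. (Step 1 is a valid identity: 1/(x - 3) - 3/(x(x - 3)) = (x - 3)/(x(x - 3)) = 1/x.)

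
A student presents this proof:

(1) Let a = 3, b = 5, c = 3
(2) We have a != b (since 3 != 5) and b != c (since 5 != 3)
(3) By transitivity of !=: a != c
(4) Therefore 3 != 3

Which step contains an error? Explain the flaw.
Step 3: By transitivity of !=: a != c

Step 3 incorrectly applies transitivity to the '!=' relation. Transitivity states: if a R b and b R c, then a R c. However, '!=' is not transitive. Counterexample: 3 != 5 and 5 != 3, but 3 = 3 (both equal 3). Transitivity holds for relations like <, <=, =, but not for !=.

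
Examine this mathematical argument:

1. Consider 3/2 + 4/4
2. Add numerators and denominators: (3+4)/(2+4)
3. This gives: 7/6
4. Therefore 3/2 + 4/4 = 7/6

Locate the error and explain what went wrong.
Step 2: Add numerators and denominators: (3+4)/(2+4)

Step 2 incorrectly adds fractions by separately adding numerators and denominators. This is wrong. The correct method requires a common denominator: 3/2 + 4/4 = (3×4 + 4×2)/(2×4) = 20/8 = 5/2. The method used gives 7/6, which is different.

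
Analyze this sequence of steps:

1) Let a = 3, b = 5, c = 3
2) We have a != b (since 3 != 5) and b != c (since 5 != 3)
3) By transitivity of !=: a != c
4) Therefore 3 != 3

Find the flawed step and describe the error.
Step 3: By transitivity of !=: a != c

Step 3 incorrectly applies transitivity to the '!=' relation. Transitivity states: if a R b and b R c, then a R c. However, '!=' is not transitive. Counterexample: 3 != 5 and 5 != 3, but 3 = 3 (both equal 3). Transitivity holds for relations like <, <=, =, but not for !=.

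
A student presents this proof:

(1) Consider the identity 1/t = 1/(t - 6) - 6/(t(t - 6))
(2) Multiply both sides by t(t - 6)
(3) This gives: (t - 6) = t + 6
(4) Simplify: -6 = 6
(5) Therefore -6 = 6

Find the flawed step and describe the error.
Step 3: This gives: (t - 6) = t + 6

Step 3 makes a sign error when clearing denominators. Multiplying -6/(t(t - 6)) by t(t - 6) gives -6, not +6. The correct result is (t - 6) = t - 6, which is trivially true, not (t - 6) = t + 6. (Step 1 is a valid identity: 1/(t - 6) - 6/(t(t - 6)) = (t - 6)/(t(t - 6)) = 1/t.)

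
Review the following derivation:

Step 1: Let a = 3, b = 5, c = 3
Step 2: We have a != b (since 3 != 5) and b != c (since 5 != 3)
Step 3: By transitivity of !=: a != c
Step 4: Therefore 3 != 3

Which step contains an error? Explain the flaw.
Step 3: By transitivity of !=: a != c

Step 3 incorrectly applies transitivity to the '!=' relation. Transitivity states: if a R b and b R c, then a R c. However, '!=' is not transitive. Counterexample: 3 != 5 and 5 != 3, but 3 = 3 (both equal 3). Transitivity holds for relations like <, <=, =, but not for !=.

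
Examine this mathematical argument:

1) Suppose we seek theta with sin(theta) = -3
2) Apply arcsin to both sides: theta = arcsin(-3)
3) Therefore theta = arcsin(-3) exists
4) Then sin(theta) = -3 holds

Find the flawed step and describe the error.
Step 2: Apply arcsin to both sides: theta = arcsin(-3)

Step 2 applies arcsin to -3. However, arcsin(x) is only defined for x in [-1, 1] because sin(theta) can only produce values in that range. Since |-3| > 1, arcsin(-3) is undefined. There is no angle whose sine equals -3.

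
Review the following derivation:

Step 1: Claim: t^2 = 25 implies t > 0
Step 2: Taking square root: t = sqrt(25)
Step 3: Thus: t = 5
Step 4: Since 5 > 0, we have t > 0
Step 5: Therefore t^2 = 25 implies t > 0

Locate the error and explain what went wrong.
Step 2: Taking square root: t = sqrt(25)

Step 2 takes the square root and assumes the positive root only. The equation t^2 = 25 actually has two solutions: t = 5 and t = -5. The proof silently assumes t > 0 without justification, then uses this assumption to conclude t > 0, which is circular. The counterexample t = -5 shows the claim is false.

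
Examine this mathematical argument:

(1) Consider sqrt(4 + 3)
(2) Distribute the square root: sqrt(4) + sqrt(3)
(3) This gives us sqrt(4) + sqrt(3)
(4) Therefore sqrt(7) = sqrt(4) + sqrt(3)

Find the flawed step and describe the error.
Step 2: Distribute the square root: sqrt(4) + sqrt(3)

Step 2 incorrectly 'distributes' the square root over addition. The square root function does not distribute: sqrt(a + b) ≠ sqrt(a) + sqrt(b). In fact, sqrt(4 + 3) = sqrt(7) ≈ 2.6458, while sqrt(4) + sqrt(3) ≈ 3.7321.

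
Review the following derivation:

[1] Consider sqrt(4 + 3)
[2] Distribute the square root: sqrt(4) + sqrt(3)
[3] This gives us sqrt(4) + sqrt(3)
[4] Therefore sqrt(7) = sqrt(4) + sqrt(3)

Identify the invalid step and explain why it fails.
Step 2: Distribute the square root: sqrt(4) + sqrt(3)

Step 2 incorrectly 'distributes' the square root over addition. The square root function does not distribute: sqrt(a + b) ≠ sqrt(a) + sqrt(b). In fact, sqrt(4 + 3) = sqrt(7) ≈ 2.6458, while sqrt(4) + sqrt(3) ≈ 3.7321.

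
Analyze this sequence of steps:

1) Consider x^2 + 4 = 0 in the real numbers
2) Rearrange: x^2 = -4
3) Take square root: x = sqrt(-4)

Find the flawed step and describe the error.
Step 3: Take square root: x = sqrt(-4)

Step 3 takes the square root of -4, which is negative. In the real number system, the square root of a negative number is undefined. The equation x^2 + 4 = 0 has no real solutions. Square roots of negative numbers only exist in the complex numbers.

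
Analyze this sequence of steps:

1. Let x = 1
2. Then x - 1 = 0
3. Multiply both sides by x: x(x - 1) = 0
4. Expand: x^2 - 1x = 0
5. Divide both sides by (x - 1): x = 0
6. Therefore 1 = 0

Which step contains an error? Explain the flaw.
Step 5: Divide both sides by (x - 1): x = 0

Step 5 divides both sides by (x - 1). However, since x = 1, we have (x - 1) = 0. Division by zero is undefined, making this step invalid.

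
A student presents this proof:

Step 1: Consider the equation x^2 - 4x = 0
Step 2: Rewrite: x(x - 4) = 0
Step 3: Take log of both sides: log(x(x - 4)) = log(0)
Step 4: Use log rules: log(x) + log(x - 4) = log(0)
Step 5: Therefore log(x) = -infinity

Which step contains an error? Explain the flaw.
Step 3: Take log of both sides: log(x(x - 4)) = log(0)

Step 3 takes the logarithm of both sides, resulting in log(0) on the right side. The logarithm is only defined for positive numbers; log(0) is undefined (approaches negative infinity). This operation is invalid.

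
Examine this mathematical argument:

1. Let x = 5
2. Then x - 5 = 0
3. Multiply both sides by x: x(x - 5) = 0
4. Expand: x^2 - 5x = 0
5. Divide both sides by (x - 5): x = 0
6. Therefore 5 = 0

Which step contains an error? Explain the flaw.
Step 5: Divide both sides by (x - 5): x = 0

Step 5 divides both sides by (x - 5). However, since x = 5, we have (x - 5) = 0. Division by zero is undefined, making this step invalid.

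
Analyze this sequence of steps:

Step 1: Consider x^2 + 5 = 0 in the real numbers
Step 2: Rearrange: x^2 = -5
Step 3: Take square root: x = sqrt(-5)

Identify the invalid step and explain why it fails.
Step 3: Take square root: x = sqrt(-5)

Step 3 takes the square root of -5, which is negative. In the real number system, the square root of a negative number is undefined. The equation x^2 + 5 = 0 has no real solutions. Square roots of negative numbers only exist in the complex numbers.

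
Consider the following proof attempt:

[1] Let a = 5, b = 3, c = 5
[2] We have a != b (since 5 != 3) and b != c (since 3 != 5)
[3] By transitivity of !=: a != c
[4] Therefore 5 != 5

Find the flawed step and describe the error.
Step 3: By transitivity of !=: a != c

Step 3 incorrectly applies transitivity to the '!=' relation. Transitivity states: if a R b and b R c, then a R c. However, '!=' is not transitive. Counterexample: 5 != 3 and 3 != 5, but 5 = 5 (both equal 5). Transitivity holds for relations like <, <=, =, but not for !=.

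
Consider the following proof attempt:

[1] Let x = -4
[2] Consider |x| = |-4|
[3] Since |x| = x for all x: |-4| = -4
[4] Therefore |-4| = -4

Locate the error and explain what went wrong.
Step 3: Since |x| = x for all x: |-4| = -4

Step 3 incorrectly states that |x| = x for all x. The correct definition is |x| = x when x >= 0, and |x| = -x when x < 0. Since -4 < 0, we have |-4| = -(-4) = 4, not -4.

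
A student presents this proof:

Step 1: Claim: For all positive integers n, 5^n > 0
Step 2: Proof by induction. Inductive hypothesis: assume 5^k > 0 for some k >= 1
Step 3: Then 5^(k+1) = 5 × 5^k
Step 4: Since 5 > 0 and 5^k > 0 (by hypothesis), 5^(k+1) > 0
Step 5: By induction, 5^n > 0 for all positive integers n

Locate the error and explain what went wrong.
Step 5: By induction, 5^n > 0 for all positive integers n

Step 5 concludes the proof by induction, but no base case was ever established. A valid induction proof requires: (1) a base case proving 5^1 > 0, and (2) an inductive step showing IF 5^k > 0 THEN 5^(k+1) > 0. Steps 2-4 correctly establish the inductive step, but without the base case the conclusion in step 5 does not follow.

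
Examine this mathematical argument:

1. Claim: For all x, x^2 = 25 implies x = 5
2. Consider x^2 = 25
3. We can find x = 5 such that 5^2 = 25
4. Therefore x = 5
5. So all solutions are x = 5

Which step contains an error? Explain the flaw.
Step 4: Therefore x = 5

Step 4 incorrectly concludes that x = 5 is the only solution. The proof shows that x = 5 is A solution (existence), but does not show it is the ONLY solution (uniqueness). In fact, x = -5 is also a solution since (-5)^2 = 25. Finding one solution doesn't prove there are no others.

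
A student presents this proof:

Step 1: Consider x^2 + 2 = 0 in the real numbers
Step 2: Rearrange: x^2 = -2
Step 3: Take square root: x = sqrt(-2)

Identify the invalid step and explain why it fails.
Step 3: Take square root: x = sqrt(-2)

Step 3 takes the square root of -2, which is negative. In the real number system, the square root of a negative number is undefined. The equation x^2 + 2 = 0 has no real solutions. Square roots of negative numbers only exist in the complex numbers.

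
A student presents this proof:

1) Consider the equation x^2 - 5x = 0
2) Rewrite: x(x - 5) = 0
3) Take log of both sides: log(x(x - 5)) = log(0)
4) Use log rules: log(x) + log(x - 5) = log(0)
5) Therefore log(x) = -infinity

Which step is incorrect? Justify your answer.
Step 3: Take log of both sides: log(x(x - 5)) = log(0)

Step 3 takes the logarithm of both sides, resulting in log(0) on the right side. The logarithm is only defined for positive numbers; log(0) is undefined (approaches negative infinity). This operation is invalid.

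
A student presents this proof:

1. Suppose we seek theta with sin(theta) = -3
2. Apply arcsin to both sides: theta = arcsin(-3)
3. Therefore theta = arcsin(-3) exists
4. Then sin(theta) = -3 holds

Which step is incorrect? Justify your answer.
Step 2: Apply arcsin to both sides: theta = arcsin(-3)

Step 2 applies arcsin to -3. However, arcsin(x) is only defined for x in [-1, 1] because sin(theta) can only produce values in that range. Since |-3| > 1, arcsin(-3) is undefined. There is no angle whose sine equals -3.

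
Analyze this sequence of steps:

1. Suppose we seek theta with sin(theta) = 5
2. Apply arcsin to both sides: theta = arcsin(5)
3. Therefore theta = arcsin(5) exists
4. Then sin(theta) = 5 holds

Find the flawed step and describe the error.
Step 2: Apply arcsin to both sides: theta = arcsin(5)

Step 2 applies arcsin to 5. However, arcsin(x) is only defined for x in [-1, 1] because sin(theta) can only produce values in that range. Since |5| > 1, arcsin(5) is undefined. There is no angle whose sine equals 5.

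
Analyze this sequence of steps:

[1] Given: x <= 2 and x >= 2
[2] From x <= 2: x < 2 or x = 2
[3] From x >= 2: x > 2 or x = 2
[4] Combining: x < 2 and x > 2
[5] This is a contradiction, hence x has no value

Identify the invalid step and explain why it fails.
Step 4: Combining: x < 2 and x > 2

Step 4 incorrectly combines the conditions. From x <= 2 and x >= 2, the intersection is x = 2. The error treats the 'or' cases as 'and' requirements. The correct conclusion is that x = 2 is the unique solution, not that no solution exists.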